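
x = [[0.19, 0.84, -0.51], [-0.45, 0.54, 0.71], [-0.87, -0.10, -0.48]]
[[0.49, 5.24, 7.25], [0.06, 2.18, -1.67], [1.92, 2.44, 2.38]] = x@ [[-1.61, -2.14, 0.05], [0.26, 5.31, 4.93], [-1.14, -2.32, -6.07]]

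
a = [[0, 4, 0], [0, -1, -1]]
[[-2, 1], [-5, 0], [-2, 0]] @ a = [[0, -9, -1], [0, -20, 0], [0, -8, 0]]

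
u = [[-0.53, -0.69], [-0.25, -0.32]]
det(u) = -0.00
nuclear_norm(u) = 0.96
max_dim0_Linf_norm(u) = 0.69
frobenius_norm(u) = 0.96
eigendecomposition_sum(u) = [[-0.53, -0.69], [-0.25, -0.32]] + [[0.00, -0.0], [-0.00, 0.0]]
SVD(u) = [[-0.91, -0.42], [-0.42, 0.91]] @ diag([0.960151486717202, 0.003020356725078021]) @ [[0.61,0.79], [-0.79,0.61]]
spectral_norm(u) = 0.96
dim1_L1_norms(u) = [1.22, 0.57]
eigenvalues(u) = [-0.85, 0.0]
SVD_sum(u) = [[-0.53, -0.69],[-0.25, -0.32]] + [[0.0, -0.0], [-0.0, 0.00]]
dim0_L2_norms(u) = [0.59, 0.76]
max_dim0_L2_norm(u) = 0.76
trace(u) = -0.85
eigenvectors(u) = [[-0.91, 0.79], [-0.42, -0.61]]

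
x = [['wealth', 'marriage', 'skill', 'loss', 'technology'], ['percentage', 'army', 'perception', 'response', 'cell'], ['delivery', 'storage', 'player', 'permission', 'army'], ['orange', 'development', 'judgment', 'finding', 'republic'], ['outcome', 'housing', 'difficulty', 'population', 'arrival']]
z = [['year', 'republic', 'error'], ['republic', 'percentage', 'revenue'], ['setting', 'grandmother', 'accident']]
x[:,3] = ['loss', 'response', 'permission', 'finding', 'population']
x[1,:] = ['percentage', 'army', 'perception', 'response', 'cell']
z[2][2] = 'accident'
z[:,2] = ['error', 'revenue', 'accident']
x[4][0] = 'outcome'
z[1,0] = 'republic'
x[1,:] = ['percentage', 'army', 'perception', 'response', 'cell']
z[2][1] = 'grandmother'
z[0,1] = 'republic'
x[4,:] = ['outcome', 'housing', 'difficulty', 'population', 'arrival']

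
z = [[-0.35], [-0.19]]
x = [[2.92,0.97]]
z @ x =[[-1.02, -0.34],[-0.55, -0.18]]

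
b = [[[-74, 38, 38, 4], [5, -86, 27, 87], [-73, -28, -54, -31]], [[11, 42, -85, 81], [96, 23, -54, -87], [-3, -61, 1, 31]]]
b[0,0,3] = 4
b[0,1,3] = 87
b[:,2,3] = [-31, 31]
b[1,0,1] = 42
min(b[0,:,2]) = -54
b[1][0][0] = 11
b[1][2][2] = 1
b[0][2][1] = -28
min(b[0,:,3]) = -31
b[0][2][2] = -54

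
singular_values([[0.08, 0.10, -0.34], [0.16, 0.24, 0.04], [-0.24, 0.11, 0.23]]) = [0.47, 0.29, 0.19]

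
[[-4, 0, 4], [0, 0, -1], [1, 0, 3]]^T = [[-4, 0, 1], [0, 0, 0], [4, -1, 3]]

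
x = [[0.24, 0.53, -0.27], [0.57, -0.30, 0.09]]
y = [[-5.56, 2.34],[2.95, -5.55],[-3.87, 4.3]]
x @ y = [[1.27, -3.54], [-4.40, 3.39]]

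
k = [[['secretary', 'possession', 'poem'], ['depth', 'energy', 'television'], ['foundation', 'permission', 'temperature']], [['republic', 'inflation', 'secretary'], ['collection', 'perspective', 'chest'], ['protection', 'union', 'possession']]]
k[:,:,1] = [['possession', 'energy', 'permission'], ['inflation', 'perspective', 'union']]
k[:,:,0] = [['secretary', 'depth', 'foundation'], ['republic', 'collection', 'protection']]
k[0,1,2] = 'television'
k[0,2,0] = 'foundation'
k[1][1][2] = 'chest'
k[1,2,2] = 'possession'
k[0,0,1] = 'possession'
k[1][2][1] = 'union'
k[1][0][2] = 'secretary'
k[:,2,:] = [['foundation', 'permission', 'temperature'], ['protection', 'union', 'possession']]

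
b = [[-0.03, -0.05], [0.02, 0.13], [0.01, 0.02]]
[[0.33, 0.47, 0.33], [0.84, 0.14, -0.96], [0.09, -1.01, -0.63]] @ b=[[0.0, 0.05], [-0.03, -0.04], [-0.03, -0.15]]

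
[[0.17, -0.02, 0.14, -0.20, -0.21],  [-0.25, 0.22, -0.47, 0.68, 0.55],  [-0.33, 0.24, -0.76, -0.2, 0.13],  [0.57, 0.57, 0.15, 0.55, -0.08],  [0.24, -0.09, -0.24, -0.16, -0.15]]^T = [[0.17,-0.25,-0.33,0.57,0.24], [-0.02,0.22,0.24,0.57,-0.09], [0.14,-0.47,-0.76,0.15,-0.24], [-0.20,0.68,-0.2,0.55,-0.16], [-0.21,0.55,0.13,-0.08,-0.15]]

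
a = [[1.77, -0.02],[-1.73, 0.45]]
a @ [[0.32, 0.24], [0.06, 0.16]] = [[0.57, 0.42], [-0.53, -0.34]]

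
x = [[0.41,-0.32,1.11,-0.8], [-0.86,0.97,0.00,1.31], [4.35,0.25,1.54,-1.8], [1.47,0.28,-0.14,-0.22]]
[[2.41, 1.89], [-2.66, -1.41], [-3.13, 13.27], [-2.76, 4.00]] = x @ [[-1.77,  4.10], [-1.65,  -3.10], [0.93,  2.11], [-1.97,  3.91]]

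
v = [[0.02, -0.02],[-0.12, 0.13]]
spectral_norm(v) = 0.18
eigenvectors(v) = [[-0.73, 0.15], [-0.68, -0.99]]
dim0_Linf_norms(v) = [0.12, 0.13]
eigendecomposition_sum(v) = [[0.00, 0.0], [0.0, 0.00]] + [[0.02, -0.02], [-0.12, 0.13]]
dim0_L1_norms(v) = [0.14, 0.15]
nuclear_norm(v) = 0.18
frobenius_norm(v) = 0.18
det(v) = 0.00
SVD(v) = [[-0.16,0.99], [0.99,0.16]] @ diag([0.17916125096042398, 0.0011163128127754266]) @ [[-0.68, 0.73],  [0.73, 0.68]]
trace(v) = 0.15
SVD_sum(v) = [[0.02,-0.02],[-0.12,0.13]] + [[0.00,  0.0], [0.0,  0.00]]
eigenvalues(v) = [0.0, 0.15]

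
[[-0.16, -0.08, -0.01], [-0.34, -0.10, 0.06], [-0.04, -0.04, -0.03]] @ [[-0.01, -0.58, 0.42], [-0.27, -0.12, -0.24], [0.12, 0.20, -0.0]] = [[0.02,0.1,-0.05], [0.04,0.22,-0.12], [0.01,0.02,-0.01]]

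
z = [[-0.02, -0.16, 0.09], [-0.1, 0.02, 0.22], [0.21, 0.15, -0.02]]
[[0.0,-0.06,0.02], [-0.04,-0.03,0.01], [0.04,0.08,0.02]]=z@[[0.27, 0.18, 0.17],[-0.09, 0.28, -0.09],[-0.05, -0.09, 0.13]]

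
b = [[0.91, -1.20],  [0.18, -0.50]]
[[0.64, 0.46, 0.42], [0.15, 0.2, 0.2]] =b @ [[0.58, -0.06, -0.10], [-0.09, -0.43, -0.43]]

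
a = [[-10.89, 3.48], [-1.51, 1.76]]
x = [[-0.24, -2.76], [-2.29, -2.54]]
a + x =[[-11.13, 0.72], [-3.8, -0.78]]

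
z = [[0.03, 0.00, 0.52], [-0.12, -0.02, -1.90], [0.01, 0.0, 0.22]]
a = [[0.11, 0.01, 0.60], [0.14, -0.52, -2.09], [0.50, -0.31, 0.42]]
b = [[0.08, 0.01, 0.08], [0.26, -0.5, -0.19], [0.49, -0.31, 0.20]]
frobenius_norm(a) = 2.36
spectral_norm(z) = 1.99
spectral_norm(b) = 0.78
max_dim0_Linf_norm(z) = 1.9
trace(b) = -0.22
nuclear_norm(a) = 2.95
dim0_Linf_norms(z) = [0.12, 0.02, 1.9]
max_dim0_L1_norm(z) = 2.64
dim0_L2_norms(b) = [0.56, 0.59, 0.29]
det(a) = 0.02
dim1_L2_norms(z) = [0.52, 1.9, 0.22]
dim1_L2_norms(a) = [0.61, 2.16, 0.72]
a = b + z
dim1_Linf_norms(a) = [0.6, 2.09, 0.5]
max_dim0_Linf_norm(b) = 0.5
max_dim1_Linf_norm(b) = 0.5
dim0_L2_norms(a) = [0.53, 0.61, 2.21]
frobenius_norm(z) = 1.99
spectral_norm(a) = 2.26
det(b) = -0.00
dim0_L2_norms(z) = [0.12, 0.02, 1.98]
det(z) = -0.00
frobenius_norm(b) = 0.86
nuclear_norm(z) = 2.00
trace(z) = 0.23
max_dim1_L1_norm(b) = 1.0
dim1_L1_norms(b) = [0.17, 0.95, 1.0]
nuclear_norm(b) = 1.15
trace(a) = 0.01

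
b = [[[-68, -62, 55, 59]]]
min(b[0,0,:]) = -68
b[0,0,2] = 55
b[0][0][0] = -68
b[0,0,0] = -68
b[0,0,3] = 59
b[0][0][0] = -68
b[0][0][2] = 55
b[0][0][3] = 59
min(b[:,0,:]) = -68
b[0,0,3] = 59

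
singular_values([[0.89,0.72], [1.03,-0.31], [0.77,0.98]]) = [1.78, 0.92]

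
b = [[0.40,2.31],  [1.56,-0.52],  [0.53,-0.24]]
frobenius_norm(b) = 2.92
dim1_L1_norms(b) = [2.71, 2.08, 0.77]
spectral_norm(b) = 2.38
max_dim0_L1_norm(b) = 3.07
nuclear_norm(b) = 4.08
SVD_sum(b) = [[-0.01, 2.31], [0.0, -0.53], [0.00, -0.24]] + [[0.41, 0.00], [1.56, 0.01], [0.53, 0.00]]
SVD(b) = [[0.97, 0.24],[-0.22, 0.92],[-0.1, 0.31]] @ diag([2.37995259012803, 1.695413126274207]) @ [[-0.01,1.0], [1.0,0.01]]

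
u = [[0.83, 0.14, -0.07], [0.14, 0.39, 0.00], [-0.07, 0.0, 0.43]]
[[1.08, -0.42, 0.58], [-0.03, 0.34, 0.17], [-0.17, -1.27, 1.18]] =u @[[1.38, -0.97, 0.93], [-0.56, 1.21, 0.1], [-0.16, -3.12, 2.89]]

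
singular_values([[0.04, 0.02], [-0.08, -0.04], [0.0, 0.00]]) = [0.1, 0.0]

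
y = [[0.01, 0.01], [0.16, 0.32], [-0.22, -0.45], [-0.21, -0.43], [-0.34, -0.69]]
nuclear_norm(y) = 1.10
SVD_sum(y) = [[0.01, 0.01], [0.16, 0.32], [-0.22, -0.45], [-0.21, -0.43], [-0.34, -0.69]] + [[0.0, -0.00], [0.00, -0.0], [0.0, -0.0], [0.00, -0.00], [-0.00, 0.00]]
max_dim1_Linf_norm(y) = 0.69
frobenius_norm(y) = 1.10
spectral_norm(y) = 1.10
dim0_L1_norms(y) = [0.94, 1.9]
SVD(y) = [[-0.01, -0.84],[-0.33, -0.42],[0.46, -0.23],[0.44, -0.25],[0.7, 0.09]] @ diag([1.0953402185129812, 0.005459460406930521]) @ [[-0.44, -0.90],[-0.90, 0.44]]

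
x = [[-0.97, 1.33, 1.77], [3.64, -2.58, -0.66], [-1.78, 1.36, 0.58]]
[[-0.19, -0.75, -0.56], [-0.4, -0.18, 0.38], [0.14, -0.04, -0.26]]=x@[[-0.06, -0.00, 0.09], [0.13, 0.22, 0.06], [-0.24, -0.59, -0.31]]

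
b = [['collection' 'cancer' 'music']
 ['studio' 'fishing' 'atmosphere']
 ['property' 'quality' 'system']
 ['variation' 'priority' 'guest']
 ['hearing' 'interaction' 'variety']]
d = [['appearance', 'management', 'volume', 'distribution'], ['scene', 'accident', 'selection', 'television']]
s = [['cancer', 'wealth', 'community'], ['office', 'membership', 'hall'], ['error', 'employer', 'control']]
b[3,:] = ['variation', 'priority', 'guest']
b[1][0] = 'studio'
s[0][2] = 'community'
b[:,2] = ['music', 'atmosphere', 'system', 'guest', 'variety']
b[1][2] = 'atmosphere'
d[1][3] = 'television'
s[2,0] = 'error'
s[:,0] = ['cancer', 'office', 'error']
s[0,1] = 'wealth'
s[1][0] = 'office'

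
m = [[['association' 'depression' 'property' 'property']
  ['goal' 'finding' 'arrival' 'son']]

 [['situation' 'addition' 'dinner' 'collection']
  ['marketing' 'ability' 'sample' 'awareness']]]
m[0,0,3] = 'property'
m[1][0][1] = 'addition'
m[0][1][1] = 'finding'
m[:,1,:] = [['goal', 'finding', 'arrival', 'son'], ['marketing', 'ability', 'sample', 'awareness']]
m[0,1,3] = 'son'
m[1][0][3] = 'collection'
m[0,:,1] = ['depression', 'finding']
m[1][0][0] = 'situation'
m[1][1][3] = 'awareness'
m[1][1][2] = 'sample'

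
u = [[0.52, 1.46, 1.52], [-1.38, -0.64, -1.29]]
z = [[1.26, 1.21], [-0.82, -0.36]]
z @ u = [[-1.01,1.07,0.35], [0.07,-0.97,-0.78]]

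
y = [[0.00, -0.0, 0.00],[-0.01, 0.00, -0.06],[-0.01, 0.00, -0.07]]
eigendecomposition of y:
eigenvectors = [[0.00, 0.0, 0.0],[1.00, 0.65, 1.00],[0.0, 0.76, -0.0]]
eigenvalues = [0.0, -0.07, 0.0]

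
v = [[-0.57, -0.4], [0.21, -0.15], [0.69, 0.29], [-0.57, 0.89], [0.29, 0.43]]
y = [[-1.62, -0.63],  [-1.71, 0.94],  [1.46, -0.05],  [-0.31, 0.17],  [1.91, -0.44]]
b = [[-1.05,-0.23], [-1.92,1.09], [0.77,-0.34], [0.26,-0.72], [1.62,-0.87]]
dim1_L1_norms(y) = [2.25, 2.65, 1.51, 0.48, 2.35]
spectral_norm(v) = 1.12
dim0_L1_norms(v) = [2.33, 2.16]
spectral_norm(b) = 3.15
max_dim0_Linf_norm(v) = 0.89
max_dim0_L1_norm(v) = 2.33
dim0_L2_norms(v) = [1.12, 1.12]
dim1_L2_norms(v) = [0.7, 0.26, 0.75, 1.06, 0.52]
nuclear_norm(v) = 2.23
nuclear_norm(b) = 4.02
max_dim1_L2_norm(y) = 1.96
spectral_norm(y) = 3.41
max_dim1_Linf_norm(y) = 1.91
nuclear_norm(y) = 4.54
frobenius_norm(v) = 1.58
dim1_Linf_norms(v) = [0.57, 0.21, 0.69, 0.89, 0.43]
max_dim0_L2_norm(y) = 3.38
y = v + b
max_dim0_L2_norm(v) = 1.12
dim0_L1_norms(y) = [7.01, 2.23]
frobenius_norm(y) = 3.60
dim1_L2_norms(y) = [1.74, 1.95, 1.46, 0.35, 1.96]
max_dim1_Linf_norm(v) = 0.89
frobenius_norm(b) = 3.27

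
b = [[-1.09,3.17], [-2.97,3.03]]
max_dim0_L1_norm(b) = 6.2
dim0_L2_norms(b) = [3.16, 4.39]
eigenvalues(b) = [(0.97+2.27j), (0.97-2.27j)]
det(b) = 6.11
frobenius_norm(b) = 5.41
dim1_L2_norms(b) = [3.35, 4.24]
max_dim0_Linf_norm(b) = 3.17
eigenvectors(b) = [[(0.72+0j), 0.72-0.00j],  [(0.47+0.52j), 0.47-0.52j]]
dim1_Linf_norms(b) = [3.17, 3.03]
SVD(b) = [[-0.61, -0.79], [-0.79, 0.61]] @ diag([5.282022004218412, 1.1571704917394474]) @ [[0.57, -0.82], [-0.82, -0.57]]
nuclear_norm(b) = 6.44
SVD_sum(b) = [[-1.84, 2.65], [-2.39, 3.43]] + [[0.75,0.52], [-0.58,-0.40]]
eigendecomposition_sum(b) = [[-0.55+1.58j, (1.58-0.68j)],[(-1.49+0.63j), 1.52+0.70j]] + [[(-0.55-1.58j), (1.58+0.68j)], [(-1.49-0.63j), (1.52-0.7j)]]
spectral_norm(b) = 5.28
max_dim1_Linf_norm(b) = 3.17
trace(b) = 1.94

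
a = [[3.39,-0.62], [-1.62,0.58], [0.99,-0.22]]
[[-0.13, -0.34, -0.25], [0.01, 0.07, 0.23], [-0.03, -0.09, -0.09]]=a@[[-0.07, -0.16, 0.0],[-0.18, -0.32, 0.4]]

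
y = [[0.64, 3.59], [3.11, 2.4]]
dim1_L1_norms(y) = [4.23, 5.51]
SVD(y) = [[-0.67, -0.74],[-0.74, 0.67]] @ diag([5.002484864711523, 1.9248234148441077]) @ [[-0.55, -0.84], [0.84, -0.55]]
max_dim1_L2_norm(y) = 3.93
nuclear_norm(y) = 6.93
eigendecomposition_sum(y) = [[-1.21, 1.01], [0.87, -0.72]] + [[1.85, 2.58], [2.24, 3.12]]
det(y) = -9.63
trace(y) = 3.04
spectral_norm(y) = 5.00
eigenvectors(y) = [[-0.81, -0.64],[0.58, -0.77]]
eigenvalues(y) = [-1.94, 4.98]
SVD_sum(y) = [[1.84,2.81], [2.03,3.11]] + [[-1.2,0.78], [1.08,-0.71]]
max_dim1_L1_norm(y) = 5.51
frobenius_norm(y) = 5.36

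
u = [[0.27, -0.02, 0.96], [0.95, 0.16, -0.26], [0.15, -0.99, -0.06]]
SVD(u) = [[0.24, 0.61, -0.76], [0.05, 0.77, 0.64], [0.97, -0.19, 0.15]] @ diag([1.003413878224092, 0.9993576792387578, 0.9956127851397911]) @ [[0.26, -0.95, 0.15], [0.87, 0.3, 0.4], [0.43, -0.03, -0.9]]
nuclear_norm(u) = 3.00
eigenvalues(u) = [(-1+0j), (0.68+0.73j), (0.68-0.73j)]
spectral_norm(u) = 1.00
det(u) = -1.00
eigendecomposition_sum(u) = [[-0.25+0.00j, (0.28+0j), 0.33+0.00j], [0.28-0.00j, (-0.31-0j), (-0.37-0j)], [0.33-0.00j, -0.37-0.00j, -0.44-0.00j]] + [[(0.26+0.27j), -0.15+0.33j, 0.32-0.07j], [0.34-0.13j, 0.24+0.25j, 0.05-0.30j], [(-0.09+0.31j), -0.31+0.03j, 0.19+0.20j]] + [[0.26-0.27j, (-0.15-0.33j), (0.32+0.07j)],[(0.34+0.13j), (0.24-0.25j), 0.05+0.30j],[(-0.09-0.31j), -0.31-0.03j, (0.19-0.2j)]]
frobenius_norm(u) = 1.73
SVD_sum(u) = [[0.06, -0.23, 0.04], [0.01, -0.05, 0.01], [0.25, -0.93, 0.15]] + [[0.53, 0.18, 0.24], [0.67, 0.23, 0.31], [-0.16, -0.06, -0.08]] + [[-0.32,  0.02,  0.68], [0.27,  -0.02,  -0.57], [0.06,  -0.00,  -0.13]]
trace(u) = 0.37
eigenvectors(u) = [[-0.50+0.00j, (-0.61+0j), -0.61-0.00j],  [(0.56+0j), (-0.23+0.54j), -0.23-0.54j],  [0.67+0.00j, (-0.27-0.46j), (-0.27+0.46j)]]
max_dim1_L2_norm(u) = 1.0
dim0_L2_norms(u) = [1.0, 1.0, 1.0]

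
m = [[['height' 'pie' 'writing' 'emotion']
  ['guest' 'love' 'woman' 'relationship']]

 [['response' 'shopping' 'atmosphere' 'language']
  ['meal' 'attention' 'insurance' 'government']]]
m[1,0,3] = 'language'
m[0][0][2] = 'writing'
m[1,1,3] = 'government'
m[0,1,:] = ['guest', 'love', 'woman', 'relationship']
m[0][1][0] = 'guest'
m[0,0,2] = 'writing'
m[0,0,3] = 'emotion'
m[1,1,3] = 'government'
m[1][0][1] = 'shopping'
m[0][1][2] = 'woman'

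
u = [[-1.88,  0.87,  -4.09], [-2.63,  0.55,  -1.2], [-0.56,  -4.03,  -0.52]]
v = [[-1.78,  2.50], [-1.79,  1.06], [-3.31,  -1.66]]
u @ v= [[15.33, 3.01], [7.67, -4.0], [9.93, -4.81]]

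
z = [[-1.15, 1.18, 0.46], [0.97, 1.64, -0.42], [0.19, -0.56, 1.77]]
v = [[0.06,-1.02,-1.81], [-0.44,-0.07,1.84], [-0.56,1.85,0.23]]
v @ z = [[-1.40, -0.59, -2.75], [0.79, -1.66, 3.08], [2.48, 2.24, -0.63]]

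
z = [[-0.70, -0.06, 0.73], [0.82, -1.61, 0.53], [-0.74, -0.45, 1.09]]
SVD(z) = [[-0.18, 0.59, -0.79],[-0.88, -0.45, -0.14],[-0.44, 0.67, 0.6]] @ diag([1.9684304098386585, 1.6233858757593316, 0.00014144793318737953]) @ [[-0.14, 0.83, -0.55], [-0.79, 0.24, 0.57], [-0.60, -0.51, -0.62]]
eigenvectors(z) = [[-0.06,0.6,0.50], [0.99,0.51,0.41], [0.15,0.62,0.76]]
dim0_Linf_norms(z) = [0.82, 1.61, 1.09]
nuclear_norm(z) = 3.59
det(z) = -0.00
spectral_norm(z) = 1.97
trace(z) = -1.22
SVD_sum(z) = [[0.05, -0.29, 0.19], [0.24, -1.43, 0.95], [0.12, -0.72, 0.47]] + [[-0.75, 0.23, 0.54],[0.58, -0.18, -0.42],[-0.86, 0.27, 0.62]] + [[0.0, 0.0, 0.00], [0.00, 0.00, 0.00], [-0.00, -0.00, -0.0]]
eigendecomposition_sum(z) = [[-0.08, 0.09, 0.00], [1.33, -1.49, -0.07], [0.20, -0.23, -0.01]] + [[0.00, 0.0, -0.0], [0.00, 0.00, -0.0], [0.0, 0.00, -0.0]] + [[-0.62, -0.15, 0.73], [-0.52, -0.12, 0.6], [-0.95, -0.22, 1.10]]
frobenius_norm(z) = 2.55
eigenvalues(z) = [-1.58, 0.0, 0.36]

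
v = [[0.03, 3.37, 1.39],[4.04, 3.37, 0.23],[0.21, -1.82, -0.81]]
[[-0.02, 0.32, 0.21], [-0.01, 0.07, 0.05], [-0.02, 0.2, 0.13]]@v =[[1.34, 0.63, -0.12],[0.29, 0.11, -0.04],[0.83, 0.37, -0.09]]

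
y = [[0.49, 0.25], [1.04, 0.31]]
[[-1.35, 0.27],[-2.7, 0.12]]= y @ [[-2.37, -0.5],  [-0.75, 2.05]]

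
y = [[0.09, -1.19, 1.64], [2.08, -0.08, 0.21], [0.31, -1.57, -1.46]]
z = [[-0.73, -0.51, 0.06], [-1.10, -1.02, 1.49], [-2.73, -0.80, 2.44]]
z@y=[[-1.11, 0.82, -1.39], [-1.76, -0.95, -4.19], [-1.15, -0.52, -8.21]]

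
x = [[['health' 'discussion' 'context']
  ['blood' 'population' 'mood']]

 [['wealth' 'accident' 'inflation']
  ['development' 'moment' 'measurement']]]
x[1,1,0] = 'development'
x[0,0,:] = ['health', 'discussion', 'context']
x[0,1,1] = 'population'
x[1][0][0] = 'wealth'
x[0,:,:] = [['health', 'discussion', 'context'], ['blood', 'population', 'mood']]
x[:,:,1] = [['discussion', 'population'], ['accident', 'moment']]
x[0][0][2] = 'context'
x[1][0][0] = 'wealth'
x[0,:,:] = [['health', 'discussion', 'context'], ['blood', 'population', 'mood']]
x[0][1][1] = 'population'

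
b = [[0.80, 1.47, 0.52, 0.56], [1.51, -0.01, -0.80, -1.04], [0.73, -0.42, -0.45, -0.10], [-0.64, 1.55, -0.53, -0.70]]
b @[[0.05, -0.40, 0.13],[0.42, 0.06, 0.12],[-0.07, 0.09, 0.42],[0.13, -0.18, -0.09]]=[[0.69,-0.29,0.45], [-0.01,-0.49,-0.05], [-0.12,-0.34,-0.14], [0.57,0.43,-0.06]]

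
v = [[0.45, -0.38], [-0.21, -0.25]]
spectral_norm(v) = 0.59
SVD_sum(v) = [[0.45,-0.38], [0.0,-0.0]] + [[0.0, 0.00], [-0.21, -0.25]]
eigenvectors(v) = [[0.97,0.43], [-0.25,0.90]]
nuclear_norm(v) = 0.92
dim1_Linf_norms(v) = [0.45, 0.25]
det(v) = -0.19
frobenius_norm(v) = 0.67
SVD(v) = [[-1.0, -0.0], [-0.0, 1.0]] @ diag([0.5889830560904997, 0.3264949611223659]) @ [[-0.76, 0.65],  [-0.65, -0.76]]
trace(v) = 0.20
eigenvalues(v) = [0.55, -0.35]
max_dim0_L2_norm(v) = 0.5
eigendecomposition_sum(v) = [[0.49, -0.23], [-0.13, 0.06]] + [[-0.04, -0.15], [-0.08, -0.31]]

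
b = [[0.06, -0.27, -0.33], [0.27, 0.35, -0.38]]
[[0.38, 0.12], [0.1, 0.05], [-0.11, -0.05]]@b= [[0.06, -0.06, -0.17], [0.02, -0.01, -0.05], [-0.02, 0.01, 0.06]]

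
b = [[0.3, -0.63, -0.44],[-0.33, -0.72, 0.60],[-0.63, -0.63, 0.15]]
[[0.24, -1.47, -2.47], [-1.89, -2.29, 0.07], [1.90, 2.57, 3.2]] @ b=[[2.11, 2.46, -1.36], [0.14, 2.8, -0.53], [-2.29, -5.06, 1.19]]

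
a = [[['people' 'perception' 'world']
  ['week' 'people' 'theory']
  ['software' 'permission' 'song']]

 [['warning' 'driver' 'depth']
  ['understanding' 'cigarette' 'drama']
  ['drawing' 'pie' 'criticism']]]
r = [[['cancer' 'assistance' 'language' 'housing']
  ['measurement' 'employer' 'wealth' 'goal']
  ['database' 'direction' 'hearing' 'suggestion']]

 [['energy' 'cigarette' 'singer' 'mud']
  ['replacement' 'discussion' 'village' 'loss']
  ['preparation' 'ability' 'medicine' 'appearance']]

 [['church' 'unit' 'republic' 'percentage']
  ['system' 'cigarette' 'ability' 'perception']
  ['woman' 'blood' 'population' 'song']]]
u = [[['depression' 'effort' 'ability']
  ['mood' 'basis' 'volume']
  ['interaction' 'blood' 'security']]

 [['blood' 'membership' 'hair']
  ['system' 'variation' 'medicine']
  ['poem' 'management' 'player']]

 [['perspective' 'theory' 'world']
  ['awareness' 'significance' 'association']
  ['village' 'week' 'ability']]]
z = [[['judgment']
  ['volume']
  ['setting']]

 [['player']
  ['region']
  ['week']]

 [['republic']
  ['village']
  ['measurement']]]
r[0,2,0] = 'database'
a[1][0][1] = 'driver'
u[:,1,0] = ['mood', 'system', 'awareness']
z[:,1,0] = ['volume', 'region', 'village']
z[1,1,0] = 'region'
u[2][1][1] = 'significance'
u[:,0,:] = [['depression', 'effort', 'ability'], ['blood', 'membership', 'hair'], ['perspective', 'theory', 'world']]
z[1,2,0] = 'week'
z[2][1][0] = 'village'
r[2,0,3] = 'percentage'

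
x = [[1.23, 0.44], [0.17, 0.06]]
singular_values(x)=[1.32, 0.0]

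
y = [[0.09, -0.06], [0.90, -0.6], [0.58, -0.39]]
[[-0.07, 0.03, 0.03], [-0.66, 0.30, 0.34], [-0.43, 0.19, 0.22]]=y @ [[-0.40,0.73,-0.85], [0.5,0.59,-1.84]]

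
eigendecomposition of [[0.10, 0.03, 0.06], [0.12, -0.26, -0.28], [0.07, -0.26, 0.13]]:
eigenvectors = [[-0.10, 0.96, 0.24], [0.89, 0.26, -0.41], [0.44, 0.06, 0.88]]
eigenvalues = [-0.41, 0.11, 0.27]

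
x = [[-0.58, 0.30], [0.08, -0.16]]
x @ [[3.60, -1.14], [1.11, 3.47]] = [[-1.76, 1.70], [0.11, -0.65]]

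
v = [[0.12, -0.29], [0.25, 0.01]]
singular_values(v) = [0.34, 0.22]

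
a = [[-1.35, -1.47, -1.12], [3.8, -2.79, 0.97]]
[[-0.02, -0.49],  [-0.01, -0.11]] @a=[[-1.84, 1.4, -0.45], [-0.4, 0.32, -0.1]]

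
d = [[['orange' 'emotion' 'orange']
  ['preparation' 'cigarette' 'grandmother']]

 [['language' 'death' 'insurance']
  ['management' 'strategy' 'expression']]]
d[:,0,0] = ['orange', 'language']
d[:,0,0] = ['orange', 'language']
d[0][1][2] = 'grandmother'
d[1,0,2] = 'insurance'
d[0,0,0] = 'orange'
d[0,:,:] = [['orange', 'emotion', 'orange'], ['preparation', 'cigarette', 'grandmother']]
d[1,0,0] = 'language'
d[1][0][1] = 'death'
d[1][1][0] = 'management'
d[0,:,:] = [['orange', 'emotion', 'orange'], ['preparation', 'cigarette', 'grandmother']]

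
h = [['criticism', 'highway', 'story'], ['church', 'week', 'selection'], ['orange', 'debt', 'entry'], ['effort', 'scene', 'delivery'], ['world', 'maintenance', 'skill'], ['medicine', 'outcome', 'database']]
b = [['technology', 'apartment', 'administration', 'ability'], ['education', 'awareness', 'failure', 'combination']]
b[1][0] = 'education'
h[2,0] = 'orange'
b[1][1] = 'awareness'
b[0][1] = 'apartment'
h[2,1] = 'debt'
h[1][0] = 'church'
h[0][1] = 'highway'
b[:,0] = ['technology', 'education']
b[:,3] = ['ability', 'combination']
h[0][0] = 'criticism'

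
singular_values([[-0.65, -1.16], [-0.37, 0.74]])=[1.43, 0.64]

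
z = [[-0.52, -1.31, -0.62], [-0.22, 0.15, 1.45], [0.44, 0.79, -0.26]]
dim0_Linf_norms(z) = [0.52, 1.31, 1.45]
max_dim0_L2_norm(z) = 1.6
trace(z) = -0.63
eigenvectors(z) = [[0.49, 0.88, -0.73], [0.63, -0.43, 0.65], [-0.61, 0.18, 0.18]]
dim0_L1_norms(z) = [1.18, 2.25, 2.33]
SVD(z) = [[-0.79, -0.33, 0.51], [0.55, -0.76, 0.36], [0.27, 0.56, 0.78]] @ diag([1.849545440304609, 1.4173142199631164, 0.0014374069619635574]) @ [[0.22, 0.72, 0.66], [0.41, 0.54, -0.73], [-0.88, 0.43, -0.18]]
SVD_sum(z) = [[-0.32, -1.06, -0.96], [0.22, 0.73, 0.67], [0.11, 0.36, 0.33]] + [[-0.19, -0.25, 0.34], [-0.44, -0.58, 0.78], [0.33, 0.43, -0.59]] + [[-0.0, 0.00, -0.00], [-0.00, 0.0, -0.00], [-0.00, 0.0, -0.00]]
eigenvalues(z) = [-1.43, -0.0, 0.8]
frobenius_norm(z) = 2.33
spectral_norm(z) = 1.85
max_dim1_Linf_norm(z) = 1.45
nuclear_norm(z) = 3.27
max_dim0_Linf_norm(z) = 1.45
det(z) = 0.00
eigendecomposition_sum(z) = [[-0.31, -0.47, 0.41], [-0.40, -0.6, 0.53], [0.39, 0.58, -0.51]] + [[-0.0, -0.00, -0.01], [0.0, 0.00, 0.00], [-0.00, -0.0, -0.0]] + [[-0.20, -0.84, -1.03], [0.18, 0.75, 0.92], [0.05, 0.21, 0.26]]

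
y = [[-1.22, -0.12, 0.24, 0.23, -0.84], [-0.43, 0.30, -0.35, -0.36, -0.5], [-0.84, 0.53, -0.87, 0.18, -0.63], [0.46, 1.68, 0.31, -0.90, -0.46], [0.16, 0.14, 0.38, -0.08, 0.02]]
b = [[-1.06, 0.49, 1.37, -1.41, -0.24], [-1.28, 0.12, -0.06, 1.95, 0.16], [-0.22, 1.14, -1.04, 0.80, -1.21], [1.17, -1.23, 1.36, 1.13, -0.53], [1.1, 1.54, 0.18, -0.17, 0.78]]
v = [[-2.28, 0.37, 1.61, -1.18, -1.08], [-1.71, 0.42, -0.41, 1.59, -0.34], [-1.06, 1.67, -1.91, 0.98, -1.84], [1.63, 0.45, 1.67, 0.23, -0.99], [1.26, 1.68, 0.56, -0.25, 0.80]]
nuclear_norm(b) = 10.98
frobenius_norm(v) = 6.36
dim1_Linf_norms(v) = [2.28, 1.71, 1.91, 1.67, 1.68]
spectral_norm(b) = 2.93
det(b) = -42.07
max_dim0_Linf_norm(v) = 2.28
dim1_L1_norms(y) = [2.65, 1.94, 3.05, 3.81, 0.78]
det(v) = -88.07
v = b + y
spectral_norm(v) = 4.21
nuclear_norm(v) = 13.26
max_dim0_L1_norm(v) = 7.94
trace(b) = -0.07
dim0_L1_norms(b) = [4.83, 4.52, 4.01, 5.46, 2.92]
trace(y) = -2.67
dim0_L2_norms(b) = [2.32, 2.33, 2.2, 2.78, 1.56]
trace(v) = -2.74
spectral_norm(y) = 2.12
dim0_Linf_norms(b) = [1.28, 1.54, 1.37, 1.95, 1.21]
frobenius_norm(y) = 3.10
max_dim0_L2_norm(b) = 2.78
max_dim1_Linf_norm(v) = 2.28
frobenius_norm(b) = 5.08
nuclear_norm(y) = 5.45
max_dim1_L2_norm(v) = 3.45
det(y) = 0.00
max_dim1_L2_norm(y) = 2.04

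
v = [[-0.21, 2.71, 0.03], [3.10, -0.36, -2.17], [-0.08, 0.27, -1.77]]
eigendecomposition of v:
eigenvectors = [[0.7, 0.70, 0.67], [0.72, -0.68, -0.47], [0.03, 0.23, 0.58]]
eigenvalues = [2.57, -2.83, -2.08]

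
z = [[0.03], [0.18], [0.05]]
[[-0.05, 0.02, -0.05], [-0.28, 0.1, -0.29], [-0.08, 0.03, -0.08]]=z @ [[-1.53, 0.58, -1.60]]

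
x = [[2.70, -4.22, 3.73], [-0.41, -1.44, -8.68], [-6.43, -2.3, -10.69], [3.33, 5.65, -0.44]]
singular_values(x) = [15.62, 7.63, 4.33]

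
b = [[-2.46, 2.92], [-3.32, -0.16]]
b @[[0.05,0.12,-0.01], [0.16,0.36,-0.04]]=[[0.34,0.76,-0.09], [-0.19,-0.46,0.04]]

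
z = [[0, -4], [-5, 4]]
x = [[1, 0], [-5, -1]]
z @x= [[20, 4], [-25, -4]]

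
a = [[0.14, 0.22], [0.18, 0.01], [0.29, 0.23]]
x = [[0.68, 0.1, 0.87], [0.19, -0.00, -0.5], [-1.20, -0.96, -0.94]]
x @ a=[[0.37, 0.35],[-0.12, -0.07],[-0.61, -0.49]]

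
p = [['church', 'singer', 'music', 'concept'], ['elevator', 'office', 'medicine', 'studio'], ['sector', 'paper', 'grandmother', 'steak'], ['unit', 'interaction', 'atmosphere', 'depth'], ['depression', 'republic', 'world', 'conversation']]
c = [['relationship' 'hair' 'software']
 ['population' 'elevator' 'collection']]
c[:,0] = ['relationship', 'population']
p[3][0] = 'unit'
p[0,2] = 'music'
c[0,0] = 'relationship'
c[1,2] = 'collection'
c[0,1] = 'hair'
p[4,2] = 'world'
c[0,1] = 'hair'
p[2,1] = 'paper'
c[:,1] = ['hair', 'elevator']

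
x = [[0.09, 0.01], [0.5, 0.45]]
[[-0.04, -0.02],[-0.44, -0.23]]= x @ [[-0.34, -0.18], [-0.61, -0.32]]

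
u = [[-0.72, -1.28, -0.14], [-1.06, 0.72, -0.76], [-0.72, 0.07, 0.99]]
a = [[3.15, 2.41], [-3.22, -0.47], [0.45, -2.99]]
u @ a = [[1.79,-0.72], [-6.0,-0.62], [-2.05,-4.73]]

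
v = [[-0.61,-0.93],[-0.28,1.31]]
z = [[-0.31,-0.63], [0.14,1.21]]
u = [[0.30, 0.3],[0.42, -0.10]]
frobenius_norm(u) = 0.61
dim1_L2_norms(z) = [0.7, 1.22]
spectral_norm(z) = 1.39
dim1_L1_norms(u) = [0.6, 0.52]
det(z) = -0.29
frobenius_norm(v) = 1.74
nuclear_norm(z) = 1.60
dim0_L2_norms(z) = [0.34, 1.36]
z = v + u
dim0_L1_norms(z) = [0.45, 1.84]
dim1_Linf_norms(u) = [0.3, 0.42]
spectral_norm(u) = 0.53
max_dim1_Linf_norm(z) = 1.21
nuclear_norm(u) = 0.82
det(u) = -0.16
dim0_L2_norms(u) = [0.52, 0.32]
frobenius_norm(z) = 1.41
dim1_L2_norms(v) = [1.11, 1.34]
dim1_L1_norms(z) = [0.94, 1.35]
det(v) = -1.06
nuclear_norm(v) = 2.27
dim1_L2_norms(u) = [0.42, 0.43]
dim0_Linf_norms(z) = [0.31, 1.21]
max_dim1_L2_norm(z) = 1.22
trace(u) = 0.20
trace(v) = 0.70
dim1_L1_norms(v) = [1.54, 1.59]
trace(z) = 0.90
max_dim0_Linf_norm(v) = 1.31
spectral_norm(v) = 1.61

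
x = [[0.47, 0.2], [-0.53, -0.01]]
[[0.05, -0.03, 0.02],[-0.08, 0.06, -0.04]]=x @[[0.16,-0.12,0.07], [-0.13,0.11,-0.07]]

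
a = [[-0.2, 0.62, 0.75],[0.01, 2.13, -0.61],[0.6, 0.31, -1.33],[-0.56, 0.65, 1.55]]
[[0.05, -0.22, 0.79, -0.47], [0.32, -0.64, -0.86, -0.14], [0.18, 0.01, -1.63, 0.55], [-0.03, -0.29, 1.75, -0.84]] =a@ [[0.25, 0.17, -0.33, -0.03], [0.15, -0.30, -0.1, -0.2], [0.01, 0.0, 1.05, -0.47]]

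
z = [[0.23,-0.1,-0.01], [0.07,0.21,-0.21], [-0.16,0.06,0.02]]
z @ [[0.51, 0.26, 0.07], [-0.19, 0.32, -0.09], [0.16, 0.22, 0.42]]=[[0.13, 0.03, 0.02],[-0.04, 0.04, -0.10],[-0.09, -0.02, -0.01]]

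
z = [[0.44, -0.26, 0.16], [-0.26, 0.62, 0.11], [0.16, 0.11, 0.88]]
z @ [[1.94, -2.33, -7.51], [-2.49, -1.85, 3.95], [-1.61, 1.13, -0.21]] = [[1.24, -0.36, -4.36], [-2.23, -0.42, 4.38], [-1.38, 0.42, -0.95]]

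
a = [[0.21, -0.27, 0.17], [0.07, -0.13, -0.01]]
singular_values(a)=[0.4, 0.07]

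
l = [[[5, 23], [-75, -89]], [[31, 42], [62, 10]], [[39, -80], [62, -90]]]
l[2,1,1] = -90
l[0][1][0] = -75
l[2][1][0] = 62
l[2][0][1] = -80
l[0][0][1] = 23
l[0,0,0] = 5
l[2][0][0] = 39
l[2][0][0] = 39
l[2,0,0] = 39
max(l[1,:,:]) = 62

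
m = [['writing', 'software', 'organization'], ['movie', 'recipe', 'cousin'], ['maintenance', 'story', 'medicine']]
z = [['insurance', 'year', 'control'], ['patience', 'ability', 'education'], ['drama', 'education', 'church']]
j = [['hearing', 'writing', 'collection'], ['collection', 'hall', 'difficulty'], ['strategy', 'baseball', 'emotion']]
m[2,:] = ['maintenance', 'story', 'medicine']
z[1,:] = ['patience', 'ability', 'education']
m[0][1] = 'software'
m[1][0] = 'movie'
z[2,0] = 'drama'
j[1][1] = 'hall'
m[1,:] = ['movie', 'recipe', 'cousin']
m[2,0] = 'maintenance'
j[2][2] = 'emotion'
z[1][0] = 'patience'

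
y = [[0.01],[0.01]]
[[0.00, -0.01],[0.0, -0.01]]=y@[[0.27, -1.28]]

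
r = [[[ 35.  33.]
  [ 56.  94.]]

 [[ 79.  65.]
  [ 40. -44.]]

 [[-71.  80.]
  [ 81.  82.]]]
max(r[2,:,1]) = 82.0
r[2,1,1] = 82.0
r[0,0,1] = 33.0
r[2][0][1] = 80.0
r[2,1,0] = 81.0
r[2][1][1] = 82.0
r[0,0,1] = 33.0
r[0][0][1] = 33.0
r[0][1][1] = 94.0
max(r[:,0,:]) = 80.0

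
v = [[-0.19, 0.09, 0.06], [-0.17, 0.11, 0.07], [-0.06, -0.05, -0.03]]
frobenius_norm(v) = 0.32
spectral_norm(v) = 0.31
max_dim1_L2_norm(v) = 0.22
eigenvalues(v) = [(-0.06+0.04j), (-0.06-0.04j), (0.01+0j)]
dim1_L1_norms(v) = [0.34, 0.35, 0.14]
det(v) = 0.00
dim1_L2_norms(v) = [0.22, 0.21, 0.08]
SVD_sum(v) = [[-0.18, 0.10, 0.06],[-0.18, 0.10, 0.06],[-0.02, 0.01, 0.01]] + [[-0.01,-0.01,-0.0],[0.01,0.01,0.01],[-0.04,-0.06,-0.04]] + [[0.0, -0.00, 0.00], [-0.00, 0.0, -0.00], [-0.00, 0.00, -0.00]]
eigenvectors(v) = [[-0.35+0.28j,(-0.35-0.28j),0.02+0.00j], [-0.06+0.27j,-0.06-0.27j,(0.58+0j)], [(-0.85+0j),-0.85-0.00j,(-0.82+0j)]]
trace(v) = -0.11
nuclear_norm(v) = 0.39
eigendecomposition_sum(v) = [[-0.09-0.09j,(0.04+0.07j),(0.03+0.05j)], [-0.08-0.00j,0.05+0.02j,(0.03+0.01j)], [-0.04-0.24j,(-0.02+0.16j),-0.01+0.11j]] + [[-0.09+0.09j, (0.04-0.07j), (0.03-0.05j)], [-0.08+0.00j, 0.05-0.02j, 0.03-0.01j], [-0.04+0.24j, -0.02-0.16j, -0.01-0.11j]] + [[(-0+0j), -0j, 0.00-0.00j], [(-0.01+0j), (0.01-0j), 0.00-0.00j], [0.02-0.00j, (-0.02+0j), -0.01+0.00j]]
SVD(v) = [[-0.71,0.13,-0.69], [-0.7,-0.22,0.68], [-0.06,0.97,0.25]] @ diag([0.3059483549921478, 0.08422681808621531, 0.0012029932129078839]) @ [[0.84, -0.45, -0.29], [-0.54, -0.72, -0.43], [-0.02, 0.52, -0.85]]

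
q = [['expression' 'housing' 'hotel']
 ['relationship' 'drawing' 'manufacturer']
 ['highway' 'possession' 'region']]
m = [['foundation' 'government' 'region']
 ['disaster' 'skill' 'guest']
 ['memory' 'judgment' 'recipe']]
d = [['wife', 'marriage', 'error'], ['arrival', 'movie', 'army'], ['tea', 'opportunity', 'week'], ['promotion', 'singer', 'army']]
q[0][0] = 'expression'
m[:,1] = ['government', 'skill', 'judgment']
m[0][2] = 'region'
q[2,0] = 'highway'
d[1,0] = 'arrival'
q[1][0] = 'relationship'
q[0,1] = 'housing'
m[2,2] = 'recipe'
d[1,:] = ['arrival', 'movie', 'army']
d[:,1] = ['marriage', 'movie', 'opportunity', 'singer']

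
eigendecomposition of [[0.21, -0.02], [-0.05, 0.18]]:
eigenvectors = [[0.71, 0.37],[-0.71, 0.93]]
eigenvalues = [0.23, 0.16]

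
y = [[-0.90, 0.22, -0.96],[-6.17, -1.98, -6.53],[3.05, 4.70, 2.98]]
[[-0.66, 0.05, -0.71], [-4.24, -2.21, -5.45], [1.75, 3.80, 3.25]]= y @[[0.34, -0.07, 0.35], [-0.07, 0.74, 0.18], [0.35, 0.18, 0.45]]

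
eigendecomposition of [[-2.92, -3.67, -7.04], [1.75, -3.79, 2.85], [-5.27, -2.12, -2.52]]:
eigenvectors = [[-0.76+0.00j, -0.36+0.42j, -0.36-0.42j], [0.07+0.00j, (0.66+0j), 0.66-0.00j], [(0.65+0j), (-0.37+0.34j), -0.37-0.34j]]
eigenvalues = [(3.43+0j), (-6.33+2.58j), (-6.33-2.58j)]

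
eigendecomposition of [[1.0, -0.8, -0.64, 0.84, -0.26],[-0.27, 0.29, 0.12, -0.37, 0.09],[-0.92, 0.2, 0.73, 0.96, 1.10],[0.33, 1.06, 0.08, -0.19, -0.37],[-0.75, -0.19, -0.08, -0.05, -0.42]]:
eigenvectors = [[-0.68+0.00j, (-0.34-0.18j), -0.34+0.18j, (0.22+0.02j), (0.22-0.02j)],[(0.18+0j), 0.09+0.06j, (0.09-0.06j), (-0.23+0.14j), -0.23-0.14j],[0.69+0.00j, (-0.66+0j), (-0.66-0j), 0.86+0.00j, (0.86-0j)],[(-0.02+0j), (0.35+0.01j), 0.35-0.01j, (0.14+0.21j), (0.14-0.21j)],[0.18+0.00j, (0.14-0.51j), (0.14+0.51j), (-0.27+0.05j), -0.27-0.05j]]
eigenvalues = [(1.95+0j), (-0.51+0.56j), (-0.51-0.56j), (0.24+0.31j), (0.24-0.31j)]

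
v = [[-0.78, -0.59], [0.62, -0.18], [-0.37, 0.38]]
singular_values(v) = [1.09, 0.68]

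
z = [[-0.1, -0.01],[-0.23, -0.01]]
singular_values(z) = [0.25, 0.01]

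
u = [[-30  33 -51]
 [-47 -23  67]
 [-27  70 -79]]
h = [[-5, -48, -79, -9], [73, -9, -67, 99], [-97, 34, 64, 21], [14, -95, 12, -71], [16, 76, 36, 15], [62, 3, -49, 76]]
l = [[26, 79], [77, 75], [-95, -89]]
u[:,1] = [33, -23, 70]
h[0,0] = -5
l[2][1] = -89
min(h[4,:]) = 15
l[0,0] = 26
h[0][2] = -79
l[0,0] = 26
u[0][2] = -51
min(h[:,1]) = -95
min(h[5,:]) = -49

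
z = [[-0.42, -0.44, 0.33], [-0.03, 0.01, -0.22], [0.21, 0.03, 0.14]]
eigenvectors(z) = [[-0.95, -0.59, -0.56], [0.08, 0.51, 0.72], [0.31, -0.63, 0.41]]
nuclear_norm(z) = 1.08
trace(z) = -0.27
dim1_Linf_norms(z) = [0.44, 0.22, 0.21]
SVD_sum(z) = [[-0.43,-0.43,0.33], [0.06,0.06,-0.04], [0.05,0.05,-0.04]] + [[0.00, 0.00, 0.00], [-0.11, -0.01, -0.16], [0.14, 0.01, 0.19]] + [[0.01, -0.01, -0.0],[0.03, -0.04, -0.02],[0.02, -0.03, -0.01]]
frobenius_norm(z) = 0.77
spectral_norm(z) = 0.70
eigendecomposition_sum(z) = [[-0.49,-0.44,0.10], [0.04,0.04,-0.01], [0.16,0.14,-0.03]] + [[0.06, -0.06, 0.19], [-0.05, 0.06, -0.16], [0.06, -0.07, 0.2]] + [[0.02,0.06,0.04],[-0.02,-0.08,-0.05],[-0.01,-0.05,-0.03]]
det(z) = 0.01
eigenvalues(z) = [-0.49, 0.31, -0.09]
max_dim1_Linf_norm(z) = 0.44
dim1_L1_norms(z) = [1.19, 0.26, 0.38]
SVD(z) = [[-0.98,  0.00,  0.18], [0.13,  -0.64,  0.76], [0.12,  0.77,  0.62]] @ diag([0.7028936675134146, 0.30751777177460776, 0.06537057604398061]) @ [[0.62, 0.62, -0.48], [0.58, 0.05, 0.81], [0.53, -0.78, -0.33]]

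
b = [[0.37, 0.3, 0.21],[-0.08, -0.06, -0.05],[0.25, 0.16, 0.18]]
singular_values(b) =[0.63, 0.05, 0.0]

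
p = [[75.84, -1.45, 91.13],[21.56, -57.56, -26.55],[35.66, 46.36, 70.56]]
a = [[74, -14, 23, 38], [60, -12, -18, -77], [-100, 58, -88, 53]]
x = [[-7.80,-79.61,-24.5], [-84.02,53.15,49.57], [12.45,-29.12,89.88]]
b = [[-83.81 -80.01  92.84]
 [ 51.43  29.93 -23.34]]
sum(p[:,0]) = 133.06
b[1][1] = 29.93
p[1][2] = -26.55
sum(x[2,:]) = 73.21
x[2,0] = 12.45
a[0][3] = 38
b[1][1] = 29.93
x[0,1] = -79.61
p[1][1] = -57.56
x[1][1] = 53.15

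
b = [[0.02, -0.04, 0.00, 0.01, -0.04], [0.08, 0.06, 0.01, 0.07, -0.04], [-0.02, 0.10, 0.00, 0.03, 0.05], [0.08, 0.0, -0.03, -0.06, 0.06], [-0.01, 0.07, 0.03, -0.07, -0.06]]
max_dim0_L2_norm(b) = 0.14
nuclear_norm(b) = 0.50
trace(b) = -0.04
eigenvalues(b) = [(0.07+0.08j), (0.07-0.08j), (-0.08+0.08j), (-0.08-0.08j), (-0.01+0j)]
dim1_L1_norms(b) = [0.11, 0.26, 0.2, 0.23, 0.24]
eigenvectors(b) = [[(-0.31+0.13j), (-0.31-0.13j), (-0.19+0.1j), (-0.19-0.1j), -0.15+0.00j], [0.22+0.51j, 0.22-0.51j, (-0.21+0.02j), (-0.21-0.02j), 0.17+0.00j], [(0.66+0j), 0.66-0.00j, (0.15-0.23j), 0.15+0.23j, -0.94+0.00j], [(-0.1+0.13j), (-0.1-0.13j), 0.65+0.00j, 0.65-0.00j, (-0.01+0j)], [(0.35-0.02j), 0.35+0.02j, (0.09+0.63j), (0.09-0.63j), -0.27+0.00j]]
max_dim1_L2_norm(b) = 0.13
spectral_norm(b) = 0.15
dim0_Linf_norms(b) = [0.08, 0.1, 0.03, 0.07, 0.06]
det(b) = -0.00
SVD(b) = [[0.18, 0.21, -0.32, 0.26, 0.87],[-0.65, -0.00, -0.67, 0.30, -0.2],[-0.64, -0.25, 0.26, -0.52, 0.45],[0.10, -0.9, 0.06, 0.41, 0.09],[-0.36, 0.29, 0.62, 0.64, 0.04]] @ diag([0.14612109424812436, 0.12276908075324804, 0.12056780623957472, 0.10965717927468253, 0.003884038984060342]) @ [[-0.16,-0.92,-0.14,-0.3,0.10], [-0.54,-0.1,0.29,0.23,-0.75], [-0.55,0.34,0.08,-0.74,0.16], [0.60,0.0,0.09,-0.56,-0.57], [-0.13,0.14,-0.94,-0.00,-0.29]]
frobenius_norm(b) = 0.25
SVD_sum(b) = [[-0.00, -0.02, -0.0, -0.01, 0.0],[0.02, 0.09, 0.01, 0.03, -0.01],[0.02, 0.09, 0.01, 0.03, -0.01],[-0.0, -0.01, -0.0, -0.00, 0.0],[0.01, 0.05, 0.01, 0.02, -0.01]] + [[-0.01, -0.00, 0.01, 0.01, -0.02],  [0.0, 0.0, -0.00, -0.00, 0.0],  [0.02, 0.00, -0.01, -0.01, 0.02],  [0.06, 0.01, -0.03, -0.03, 0.08],  [-0.02, -0.00, 0.01, 0.01, -0.03]] + [[0.02, -0.01, -0.00, 0.03, -0.01], [0.04, -0.03, -0.01, 0.06, -0.01], [-0.02, 0.01, 0.00, -0.02, 0.0], [-0.0, 0.00, 0.00, -0.0, 0.0], [-0.04, 0.03, 0.01, -0.05, 0.01]] + [[0.02, 0.00, 0.00, -0.02, -0.02], [0.02, 0.00, 0.0, -0.02, -0.02], [-0.03, -0.0, -0.01, 0.03, 0.03], [0.03, 0.0, 0.00, -0.03, -0.03], [0.04, 0.00, 0.01, -0.04, -0.04]] + [[-0.00, 0.00, -0.00, -0.0, -0.0], [0.0, -0.0, 0.0, 0.0, 0.0], [-0.00, 0.0, -0.0, -0.00, -0.0], [-0.0, 0.00, -0.0, -0.00, -0.0], [-0.00, 0.00, -0.0, -0.0, -0.00]]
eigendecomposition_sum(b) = [[(0.02+0.03j), (-0.02+0.02j), -0.01+0.00j, 0.01j, -0.00-0.01j], [0.05-0.03j, 0.03+0.03j, 0.00+0.01j, (0.03-0j), -0.01+0.01j], [-0.01-0.07j, (0.05-0.02j), (0.01+0j), (0.01-0.03j), 0.00+0.01j], [(0.02+0.01j), -0.00+0.01j, (-0+0j), 0.00+0.01j, (-0-0j)], [-0.01-0.03j, (0.03-0.01j), 0.01+0.00j, 0.00-0.02j, 0.01j]] + [[(0.02-0.03j), -0.02-0.02j, -0.01-0.00j, 0.00-0.01j, -0.00+0.01j], [(0.05+0.03j), 0.03-0.03j, -0.01j, 0.03+0.00j, (-0.01-0.01j)], [-0.01+0.07j, (0.05+0.02j), 0.01-0.00j, 0.01+0.03j, -0.01j], [(0.02-0.01j), (-0-0.01j), (-0-0j), -0.01j, -0.00+0.00j], [-0.01+0.03j, 0.03+0.01j, (0.01-0j), 0.00+0.02j, -0.01j]] + [[(-0.01+0j), 0j, (0.01+0j), -0.02j, (-0.02-0.01j)], [-0.01+0.00j, -0.00+0.00j, 0.00+0.00j, 0.01-0.01j, -0.01-0.01j], [0.01-0.01j, (-0-0j), -0.01+0.00j, (0.01+0.02j), 0.02-0.00j], [(0.02-0j), 0.00-0.01j, (-0.01-0.01j), -0.03+0.04j, 0.03+0.04j], [0.00+0.02j, (0.01+0j), 0.01-0.01j, (-0.04-0.03j), (-0.03+0.04j)]] + [[-0.01-0.00j, -0j, (0.01-0j), 0.02j, (-0.02+0.01j)],[-0.01-0.00j, (-0-0j), 0.00-0.00j, (0.01+0.01j), (-0.01+0.01j)],[0.01+0.01j, (-0+0j), -0.01-0.00j, (0.01-0.02j), 0.02+0.00j],[(0.02+0j), 0.01j, (-0.01+0.01j), -0.03-0.04j, (0.03-0.04j)],[0.00-0.02j, (0.01-0j), 0.01+0.01j, (-0.04+0.03j), -0.03-0.04j]] + [[-0.00+0.00j, -0j, -0.00-0.00j, -0.00+0.00j, -0.00-0.00j], [-0j, -0.00+0.00j, 0.00+0.00j, -0j, 0j], [(-0.01+0j), 0.00-0.00j, -0.00-0.00j, (-0+0j), -0.00-0.00j], [(-0+0j), 0.00-0.00j, -0.00-0.00j, -0.00+0.00j, -0.00-0.00j], [-0.00+0.00j, -0j, -0.00-0.00j, (-0+0j), (-0-0j)]]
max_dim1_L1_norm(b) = 0.26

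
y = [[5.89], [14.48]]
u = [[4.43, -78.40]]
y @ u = [[26.09, -461.78], [64.15, -1135.23]]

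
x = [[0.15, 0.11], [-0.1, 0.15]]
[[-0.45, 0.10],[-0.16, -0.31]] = x@[[-1.47, 1.47], [-2.06, -1.10]]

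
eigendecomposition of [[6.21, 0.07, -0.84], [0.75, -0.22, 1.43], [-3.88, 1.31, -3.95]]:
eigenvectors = [[0.94, 0.07, 0.03], [0.03, -0.32, 0.96], [-0.34, 0.95, 0.28]]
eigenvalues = [6.52, -4.69, 0.21]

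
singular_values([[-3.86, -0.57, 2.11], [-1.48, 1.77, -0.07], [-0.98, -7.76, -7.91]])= [11.21, 4.45, 1.82]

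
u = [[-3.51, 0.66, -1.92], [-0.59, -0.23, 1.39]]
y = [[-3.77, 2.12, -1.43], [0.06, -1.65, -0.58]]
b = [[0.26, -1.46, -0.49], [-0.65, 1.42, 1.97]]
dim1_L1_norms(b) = [2.21, 4.04]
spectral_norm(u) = 4.06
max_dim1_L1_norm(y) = 7.32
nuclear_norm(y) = 6.22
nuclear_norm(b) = 3.65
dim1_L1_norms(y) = [7.32, 2.29]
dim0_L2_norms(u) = [3.56, 0.7, 2.37]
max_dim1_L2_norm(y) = 4.56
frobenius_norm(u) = 4.33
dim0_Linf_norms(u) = [3.51, 0.66, 1.92]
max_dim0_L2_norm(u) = 3.56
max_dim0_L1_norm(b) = 2.88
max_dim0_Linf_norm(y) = 3.77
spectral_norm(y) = 4.61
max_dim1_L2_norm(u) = 4.05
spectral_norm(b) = 2.85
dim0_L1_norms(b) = [0.91, 2.88, 2.46]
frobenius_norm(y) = 4.88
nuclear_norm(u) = 5.57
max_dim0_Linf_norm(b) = 1.97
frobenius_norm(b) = 2.96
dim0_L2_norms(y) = [3.77, 2.69, 1.54]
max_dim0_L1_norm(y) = 3.83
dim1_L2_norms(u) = [4.05, 1.53]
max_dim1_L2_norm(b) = 2.51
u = b + y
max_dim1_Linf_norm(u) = 3.51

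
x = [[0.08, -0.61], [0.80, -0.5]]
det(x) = 0.45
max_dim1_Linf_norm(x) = 0.8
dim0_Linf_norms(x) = [0.8, 0.61]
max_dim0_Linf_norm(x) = 0.8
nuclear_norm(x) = 1.47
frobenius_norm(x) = 1.13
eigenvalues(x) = [(-0.21+0.64j), (-0.21-0.64j)]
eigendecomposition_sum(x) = [[(0.04+0.37j), (-0.31-0.1j)],[0.40+0.13j, -0.25+0.27j]] + [[(0.04-0.37j), -0.31+0.10j], [(0.4-0.13j), -0.25-0.27j]]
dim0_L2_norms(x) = [0.8, 0.79]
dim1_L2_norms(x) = [0.62, 0.94]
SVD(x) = [[-0.46, -0.89], [-0.89, 0.46]] @ diag([1.0407758805076963, 0.43044809972101117]) @ [[-0.72, 0.70], [0.70, 0.72]]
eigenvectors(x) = [[0.27+0.60j, 0.27-0.60j],[0.75+0.00j, (0.75-0j)]]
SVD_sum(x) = [[0.35, -0.34], [0.66, -0.64]] + [[-0.27,-0.27], [0.14,0.14]]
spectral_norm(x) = 1.04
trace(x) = -0.42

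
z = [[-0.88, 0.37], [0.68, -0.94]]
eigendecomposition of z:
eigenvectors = [[0.62,  -0.57], [0.79,  0.82]]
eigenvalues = [-0.41, -1.41]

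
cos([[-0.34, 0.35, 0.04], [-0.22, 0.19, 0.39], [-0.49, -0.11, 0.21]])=[[0.99, 0.03, -0.07], [0.08, 1.04, -0.08], [-0.04, 0.11, 1.01]]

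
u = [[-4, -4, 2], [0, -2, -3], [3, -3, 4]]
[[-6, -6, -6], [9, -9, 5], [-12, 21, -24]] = u@[[0, 3, -2], [0, 0, 2], [-3, 3, -3]]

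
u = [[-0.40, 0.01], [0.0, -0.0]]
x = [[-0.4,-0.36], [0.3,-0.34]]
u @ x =[[0.16, 0.14],[0.0, 0.0]]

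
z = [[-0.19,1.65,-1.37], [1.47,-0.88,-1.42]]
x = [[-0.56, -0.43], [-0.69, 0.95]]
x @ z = [[-0.53, -0.55, 1.38],[1.53, -1.97, -0.4]]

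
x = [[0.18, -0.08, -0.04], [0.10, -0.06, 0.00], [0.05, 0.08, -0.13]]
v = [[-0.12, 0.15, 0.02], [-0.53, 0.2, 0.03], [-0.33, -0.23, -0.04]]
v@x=[[-0.01,0.0,0.00], [-0.07,0.03,0.02], [-0.08,0.04,0.02]]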